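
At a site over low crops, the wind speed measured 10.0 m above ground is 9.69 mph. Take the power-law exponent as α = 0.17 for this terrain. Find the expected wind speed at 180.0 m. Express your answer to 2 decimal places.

15.84 mph

Power-law profile: V₂ = V₁ · (z₂/z₁)^α
V₂ = 9.69 × (180.0/10.0)^0.17 = 9.69 × (18.0000)^0.17
    = 9.69 × 1.6345 = 15.8387 mph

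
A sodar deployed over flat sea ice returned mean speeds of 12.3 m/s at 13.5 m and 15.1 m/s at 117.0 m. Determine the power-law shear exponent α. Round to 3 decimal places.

α ≈ 0.095

Power law: V₂/V₁ = (z₂/z₁)^α ⇒ α = ln(V₂/V₁) / ln(z₂/z₁)
α = ln(15.1/12.3) / ln(117.0/13.5) = ln(1.2276) / ln(8.6667)
  = 0.20510 / 2.15948 = 0.09497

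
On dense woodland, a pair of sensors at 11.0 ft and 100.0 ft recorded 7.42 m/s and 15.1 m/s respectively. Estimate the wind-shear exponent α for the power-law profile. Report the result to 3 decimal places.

Power law: V₂/V₁ = (z₂/z₁)^α ⇒ α = ln(V₂/V₁) / ln(z₂/z₁)
α = ln(15.1/7.42) / ln(100.0/11.0) = ln(2.0350) / ln(9.0909)
  = 0.71052 / 2.20727 = 0.32190

α ≈ 0.322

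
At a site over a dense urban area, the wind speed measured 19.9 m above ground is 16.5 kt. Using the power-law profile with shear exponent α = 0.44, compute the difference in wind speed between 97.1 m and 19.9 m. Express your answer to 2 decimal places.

Power law: V₂ = V₁ · (z₂/z₁)^α = 16.5 × (4.8794)^0.44 = 33.1410 kt
ΔV = 33.1410 − 16.5 = 16.6410 kt

16.64 kt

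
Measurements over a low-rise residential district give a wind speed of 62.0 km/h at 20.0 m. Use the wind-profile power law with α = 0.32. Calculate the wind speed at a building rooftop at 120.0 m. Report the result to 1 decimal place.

Power-law profile: V₂ = V₁ · (z₂/z₁)^α
V₂ = 62.0 × (120.0/20.0)^0.32 = 62.0 × (6.0000)^0.32
    = 62.0 × 1.7742 = 110.0019 km/h

110.0 km/h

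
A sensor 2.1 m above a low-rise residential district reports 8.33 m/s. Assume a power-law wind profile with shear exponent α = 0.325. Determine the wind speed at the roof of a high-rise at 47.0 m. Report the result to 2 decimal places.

22.87 m/s

Power-law profile: V₂ = V₁ · (z₂/z₁)^α
V₂ = 8.33 × (47.0/2.1)^0.325 = 8.33 × (22.3810)^0.325
    = 8.33 × 2.7461 = 22.8747 m/s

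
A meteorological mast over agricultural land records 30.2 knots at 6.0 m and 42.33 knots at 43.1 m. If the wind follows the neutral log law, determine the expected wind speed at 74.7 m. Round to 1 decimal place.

45.7 knots

Log law: V ∝ ln(z/z₀). From the pair, with r = V₁/V₂ = 0.71344,
ln z₀ = (ln z₁ − r·ln z₂)/(1 − r) = (1.7918 − 0.71344×3.7635)/0.28656 = -3.1173 → z₀ = 0.04428 m
V₃ = V₁ · ln(z₃/z₀)/ln(z₁/z₀) = 30.2 × 7.4308/4.9091 = 45.7133 knots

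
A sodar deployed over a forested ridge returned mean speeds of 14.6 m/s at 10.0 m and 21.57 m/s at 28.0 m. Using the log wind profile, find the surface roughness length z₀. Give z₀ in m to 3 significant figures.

Log law: V(z) ∝ ln(z/z₀). With r = V₁/V₂ = 14.6/21.57 = 0.67687,
r · ln(z₂/z₀) = ln(z₁/z₀) ⇒ ln z₀ = (ln z₁ − r·ln z₂)/(1 − r)
ln z₀ = (2.30259 − 0.67687×3.33220) / 0.32313 = 0.1459
z₀ = exp(0.1459) = 1.157 m

z₀ ≈ 1.16 m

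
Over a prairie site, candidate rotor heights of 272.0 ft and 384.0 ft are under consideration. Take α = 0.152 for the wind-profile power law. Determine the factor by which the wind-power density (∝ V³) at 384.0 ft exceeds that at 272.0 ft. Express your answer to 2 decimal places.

Speed ratio: V_B/V_A = (z_B/z_A)^α = (384.0/272.0)^0.152 = (1.4118)^0.152 = 1.05381
Power-density ratio: P_B/P_A = (V_B/V_A)³ = (1.05381)³ = 1.17028

1.17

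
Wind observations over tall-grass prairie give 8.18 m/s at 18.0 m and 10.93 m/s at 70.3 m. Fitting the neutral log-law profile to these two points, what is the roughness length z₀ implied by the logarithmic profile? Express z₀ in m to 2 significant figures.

z₀ ≈ 0.31 m

Log law: V(z) ∝ ln(z/z₀). With r = V₁/V₂ = 8.18/10.93 = 0.74840,
r · ln(z₂/z₀) = ln(z₁/z₀) ⇒ ln z₀ = (ln z₁ − r·ln z₂)/(1 − r)
ln z₀ = (2.89037 − 0.74840×4.25277) / 0.25160 = -1.1621
z₀ = exp(-1.1621) = 0.3128 m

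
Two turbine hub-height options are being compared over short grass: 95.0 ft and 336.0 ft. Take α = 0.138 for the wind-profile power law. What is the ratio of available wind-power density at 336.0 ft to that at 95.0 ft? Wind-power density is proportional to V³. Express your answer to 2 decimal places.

Speed ratio: V_B/V_A = (z_B/z_A)^α = (336.0/95.0)^0.138 = (3.5368)^0.138 = 1.19044
Power-density ratio: P_B/P_A = (V_B/V_A)³ = (1.19044)³ = 1.68705

1.69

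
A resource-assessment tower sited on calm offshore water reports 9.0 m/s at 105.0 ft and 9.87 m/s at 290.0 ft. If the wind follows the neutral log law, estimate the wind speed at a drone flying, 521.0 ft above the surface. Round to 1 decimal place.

10.4 m/s

Log law: V ∝ ln(z/z₀). From the pair, with r = V₁/V₂ = 0.91185,
ln z₀ = (ln z₁ − r·ln z₂)/(1 − r) = (4.6540 − 0.91185×5.6699)/0.08815 = -5.8556 → z₀ = 0.002864 ft
V₃ = V₁ · ln(z₃/z₀)/ln(z₁/z₀) = 9.0 × 12.1113/10.5095 = 10.3717 m/s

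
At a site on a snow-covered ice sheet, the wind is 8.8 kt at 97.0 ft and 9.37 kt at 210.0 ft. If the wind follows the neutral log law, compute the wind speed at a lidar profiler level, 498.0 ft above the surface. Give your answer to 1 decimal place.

Log law: V ∝ ln(z/z₀). From the pair, with r = V₁/V₂ = 0.93917,
ln z₀ = (ln z₁ − r·ln z₂)/(1 − r) = (4.5747 − 0.93917×5.3471)/0.06083 = -7.3500 → z₀ = 0.0006426 ft
V₃ = V₁ · ln(z₃/z₀)/ln(z₁/z₀) = 8.8 × 13.5606/11.9247 = 10.0072 kt

10.0 kt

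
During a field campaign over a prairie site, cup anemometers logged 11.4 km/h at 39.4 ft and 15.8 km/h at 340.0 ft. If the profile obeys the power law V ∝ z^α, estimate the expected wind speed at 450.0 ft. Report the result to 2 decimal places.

First find α: α = ln(V₂/V₁)/ln(z₂/z₁) = ln(15.8/11.4)/ln(340.0/39.4) = 0.32640/2.15518 = 0.1514
Extrapolate from 340.0 ft to 450.0 ft: V₃ = 15.8 × (450.0/340.0)^0.1514 = 15.8 × 1.0434 = 16.4852 km/h

16.49 km/h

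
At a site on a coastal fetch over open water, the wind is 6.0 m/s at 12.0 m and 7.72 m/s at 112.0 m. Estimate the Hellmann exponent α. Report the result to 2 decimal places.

Power law: V₂/V₁ = (z₂/z₁)^α ⇒ α = ln(V₂/V₁) / ln(z₂/z₁)
α = ln(7.72/6.0) / ln(112.0/12.0) = ln(1.2867) / ln(9.3333)
  = 0.25205 / 2.23359 = 0.11285

α ≈ 0.11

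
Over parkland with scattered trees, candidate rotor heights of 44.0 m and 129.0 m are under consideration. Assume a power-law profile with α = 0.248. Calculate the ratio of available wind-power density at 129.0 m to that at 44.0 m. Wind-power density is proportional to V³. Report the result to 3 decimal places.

Speed ratio: V_B/V_A = (z_B/z_A)^α = (129.0/44.0)^0.248 = (2.9318)^0.248 = 1.30572
Power-density ratio: P_B/P_A = (V_B/V_A)³ = (1.30572)³ = 2.22613

2.226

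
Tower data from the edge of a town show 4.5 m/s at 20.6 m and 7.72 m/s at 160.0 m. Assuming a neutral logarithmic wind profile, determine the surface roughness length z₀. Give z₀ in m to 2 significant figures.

Log law: V(z) ∝ ln(z/z₀). With r = V₁/V₂ = 4.5/7.72 = 0.58290,
r · ln(z₂/z₀) = ln(z₁/z₀) ⇒ ln z₀ = (ln z₁ − r·ln z₂)/(1 − r)
ln z₀ = (3.02529 − 0.58290×5.07517) / 0.41710 = 0.1605
z₀ = exp(0.1605) = 1.174 m

z₀ ≈ 1.2 m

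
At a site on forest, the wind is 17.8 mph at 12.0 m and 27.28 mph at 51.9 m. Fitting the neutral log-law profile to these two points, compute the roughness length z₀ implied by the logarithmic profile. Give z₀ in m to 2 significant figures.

z₀ ≈ 0.77 m

Log law: V(z) ∝ ln(z/z₀). With r = V₁/V₂ = 17.8/27.28 = 0.65249,
r · ln(z₂/z₀) = ln(z₁/z₀) ⇒ ln z₀ = (ln z₁ − r·ln z₂)/(1 − r)
ln z₀ = (2.48491 − 0.65249×3.94932) / 0.34751 = -0.2647
z₀ = exp(-0.2647) = 0.7674 m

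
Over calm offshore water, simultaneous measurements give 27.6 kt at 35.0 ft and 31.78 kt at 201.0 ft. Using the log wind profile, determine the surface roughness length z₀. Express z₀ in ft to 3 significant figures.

Log law: V(z) ∝ ln(z/z₀). With r = V₁/V₂ = 27.6/31.78 = 0.86847,
r · ln(z₂/z₀) = ln(z₁/z₀) ⇒ ln z₀ = (ln z₁ − r·ln z₂)/(1 − r)
ln z₀ = (3.55535 − 0.86847×5.30330) / 0.13153 = -7.9862
z₀ = exp(-7.9862) = 0.0003401 ft

z₀ ≈ 0.000340 ft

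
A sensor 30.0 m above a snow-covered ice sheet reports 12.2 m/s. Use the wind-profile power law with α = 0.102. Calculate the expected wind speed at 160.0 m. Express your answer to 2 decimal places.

Power-law profile: V₂ = V₁ · (z₂/z₁)^α
V₂ = 12.2 × (160.0/30.0)^0.102 = 12.2 × (5.3333)^0.102
    = 12.2 × 1.1862 = 14.4715 m/s

14.47 m/s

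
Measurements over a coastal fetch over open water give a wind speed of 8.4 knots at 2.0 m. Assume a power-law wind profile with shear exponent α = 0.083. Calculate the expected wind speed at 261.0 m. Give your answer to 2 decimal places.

12.59 knots

Power-law profile: V₂ = V₁ · (z₂/z₁)^α
V₂ = 8.4 × (261.0/2.0)^0.083 = 8.4 × (130.5000)^0.083
    = 8.4 × 1.4983 = 12.5856 knots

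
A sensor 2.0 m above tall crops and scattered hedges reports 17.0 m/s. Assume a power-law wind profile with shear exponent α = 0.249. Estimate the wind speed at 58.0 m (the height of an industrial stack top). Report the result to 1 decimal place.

39.3 m/s

Power-law profile: V₂ = V₁ · (z₂/z₁)^α
V₂ = 17.0 × (58.0/2.0)^0.249 = 17.0 × (29.0000)^0.249
    = 17.0 × 2.3128 = 39.3175 m/s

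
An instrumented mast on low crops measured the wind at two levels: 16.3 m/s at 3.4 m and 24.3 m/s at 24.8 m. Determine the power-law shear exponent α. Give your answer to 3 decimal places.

α ≈ 0.201

Power law: V₂/V₁ = (z₂/z₁)^α ⇒ α = ln(V₂/V₁) / ln(z₂/z₁)
α = ln(24.3/16.3) / ln(24.8/3.4) = ln(1.4908) / ln(7.2941)
  = 0.39931 / 1.98707 = 0.20095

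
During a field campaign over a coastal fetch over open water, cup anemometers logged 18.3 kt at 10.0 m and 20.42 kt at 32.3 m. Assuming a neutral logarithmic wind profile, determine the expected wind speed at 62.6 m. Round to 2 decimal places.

21.62 kt

Log law: V ∝ ln(z/z₀). From the pair, with r = V₁/V₂ = 0.89618,
ln z₀ = (ln z₁ − r·ln z₂)/(1 − r) = (2.3026 − 0.89618×3.4751)/0.10382 = -7.8184 → z₀ = 0.0004023 m
V₃ = V₁ · ln(z₃/z₀)/ln(z₁/z₀) = 18.3 × 11.9551/10.1210 = 21.6164 kt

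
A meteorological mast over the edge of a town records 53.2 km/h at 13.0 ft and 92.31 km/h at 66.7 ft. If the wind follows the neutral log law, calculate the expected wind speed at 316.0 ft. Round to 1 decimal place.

129.5 km/h

Log law: V ∝ ln(z/z₀). From the pair, with r = V₁/V₂ = 0.57632,
ln z₀ = (ln z₁ − r·ln z₂)/(1 − r) = (2.5649 − 0.57632×4.2002)/0.42368 = 0.3406 → z₀ = 1.406 ft
V₃ = V₁ · ln(z₃/z₀)/ln(z₁/z₀) = 53.2 × 5.4152/2.2244 = 129.5134 km/h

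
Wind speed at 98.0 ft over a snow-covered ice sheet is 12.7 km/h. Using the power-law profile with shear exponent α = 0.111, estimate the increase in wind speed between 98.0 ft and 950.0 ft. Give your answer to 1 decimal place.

3.6 km/h

Power law: V₂ = V₁ · (z₂/z₁)^α = 12.7 × (9.6939)^0.111 = 16.3420 km/h
ΔV = 16.3420 − 12.7 = 3.6420 km/h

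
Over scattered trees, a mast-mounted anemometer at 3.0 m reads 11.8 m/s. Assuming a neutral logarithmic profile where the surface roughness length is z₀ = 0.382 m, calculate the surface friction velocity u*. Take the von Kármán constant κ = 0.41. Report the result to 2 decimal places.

Log law: V(z) = (u*/κ) · ln(z/z₀) ⇒ u* = κ · V / ln(z/z₀)
u* = 0.41 × 11.8 / ln(3.0/0.382) = 0.41 × 11.8 / 2.0609
   = 4.8380 / 2.0609 = 2.3475 m/s

u* ≈ 2.35 m/s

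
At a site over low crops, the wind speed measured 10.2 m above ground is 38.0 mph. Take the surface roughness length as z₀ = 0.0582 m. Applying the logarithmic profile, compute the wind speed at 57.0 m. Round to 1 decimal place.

Log law: V(z) ∝ ln(z/z₀), so V₂/V₁ = ln(z₂/z₀) / ln(z₁/z₀).
ln(57.0/0.0582) = 6.8869, ln(10.2/0.0582) = 5.1663
V₂ = 38.0 × 6.8869/5.1663 = 38.0 × 1.3331 = 50.6562 mph

50.7 mph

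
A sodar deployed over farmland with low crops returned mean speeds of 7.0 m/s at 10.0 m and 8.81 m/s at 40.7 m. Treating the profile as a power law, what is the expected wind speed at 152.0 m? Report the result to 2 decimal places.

10.93 m/s

First find α: α = ln(V₂/V₁)/ln(z₂/z₁) = ln(8.81/7.0)/ln(40.7/10.0) = 0.22998/1.40364 = 0.1638
Extrapolate from 40.7 m to 152.0 m: V₃ = 8.81 × (152.0/40.7)^0.1638 = 8.81 × 1.2410 = 10.9329 m/s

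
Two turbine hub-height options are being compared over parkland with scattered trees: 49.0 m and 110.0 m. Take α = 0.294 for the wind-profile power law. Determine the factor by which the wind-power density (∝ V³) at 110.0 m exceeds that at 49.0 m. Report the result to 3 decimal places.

Speed ratio: V_B/V_A = (z_B/z_A)^α = (110.0/49.0)^0.294 = (2.2449)^0.294 = 1.26839
Power-density ratio: P_B/P_A = (V_B/V_A)³ = (1.26839)³ = 2.04059

2.041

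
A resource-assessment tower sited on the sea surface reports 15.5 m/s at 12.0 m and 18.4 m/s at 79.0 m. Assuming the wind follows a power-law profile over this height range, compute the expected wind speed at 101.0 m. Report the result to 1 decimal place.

First find α: α = ln(V₂/V₁)/ln(z₂/z₁) = ln(18.4/15.5)/ln(79.0/12.0) = 0.17151/1.88454 = 0.0910
Extrapolate from 79.0 m to 101.0 m: V₃ = 18.4 × (101.0/79.0)^0.0910 = 18.4 × 1.0226 = 18.8160 m/s

18.8 m/s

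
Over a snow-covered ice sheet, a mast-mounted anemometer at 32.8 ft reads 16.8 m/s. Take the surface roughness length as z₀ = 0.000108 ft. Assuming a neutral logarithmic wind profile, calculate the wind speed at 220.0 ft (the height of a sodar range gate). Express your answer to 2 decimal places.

19.33 m/s

Log law: V(z) ∝ ln(z/z₀), so V₂/V₁ = ln(z₂/z₀) / ln(z₁/z₀).
ln(220.0/0.000108) = 14.5270, ln(32.8/0.000108) = 12.6238
V₂ = 16.8 × 14.5270/12.6238 = 16.8 × 1.1508 = 19.3328 m/s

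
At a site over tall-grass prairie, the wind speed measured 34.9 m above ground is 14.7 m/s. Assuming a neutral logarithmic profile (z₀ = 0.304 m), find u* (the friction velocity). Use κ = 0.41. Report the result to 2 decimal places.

u* ≈ 1.27 m/s

Log law: V(z) = (u*/κ) · ln(z/z₀) ⇒ u* = κ · V / ln(z/z₀)
u* = 0.41 × 14.7 / ln(34.9/0.304) = 0.41 × 14.7 / 4.7432
   = 6.0270 / 4.7432 = 1.2707 m/s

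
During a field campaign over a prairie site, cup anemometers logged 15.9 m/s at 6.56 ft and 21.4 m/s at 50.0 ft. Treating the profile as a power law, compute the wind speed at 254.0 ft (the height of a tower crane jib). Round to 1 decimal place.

27.1 m/s

First find α: α = ln(V₂/V₁)/ln(z₂/z₁) = ln(21.4/15.9)/ln(50.0/6.56) = 0.29707/2.03103 = 0.1463
Extrapolate from 50.0 ft to 254.0 ft: V₃ = 21.4 × (254.0/50.0)^0.1463 = 21.4 × 1.2684 = 27.1430 m/s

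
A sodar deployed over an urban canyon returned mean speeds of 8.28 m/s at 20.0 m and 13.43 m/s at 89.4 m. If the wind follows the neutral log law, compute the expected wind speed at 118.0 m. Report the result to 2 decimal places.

14.38 m/s

Log law: V ∝ ln(z/z₀). From the pair, with r = V₁/V₂ = 0.61653,
ln z₀ = (ln z₁ − r·ln z₂)/(1 − r) = (2.9957 − 0.61653×4.4931)/0.38347 = 0.5883 → z₀ = 1.801 m
V₃ = V₁ · ln(z₃/z₀)/ln(z₁/z₀) = 8.28 × 4.1824/2.4075 = 14.3846 m/s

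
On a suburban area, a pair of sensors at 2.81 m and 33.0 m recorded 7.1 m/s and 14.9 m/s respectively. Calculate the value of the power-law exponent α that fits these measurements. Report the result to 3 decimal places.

α ≈ 0.301

Power law: V₂/V₁ = (z₂/z₁)^α ⇒ α = ln(V₂/V₁) / ln(z₂/z₁)
α = ln(14.9/7.1) / ln(33.0/2.81) = ln(2.0986) / ln(11.7438)
  = 0.74127 / 2.46332 = 0.30092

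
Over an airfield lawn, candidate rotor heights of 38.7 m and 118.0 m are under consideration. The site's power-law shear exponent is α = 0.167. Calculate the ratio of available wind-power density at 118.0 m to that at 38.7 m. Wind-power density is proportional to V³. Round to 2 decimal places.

1.75

Speed ratio: V_B/V_A = (z_B/z_A)^α = (118.0/38.7)^0.167 = (3.0491)^0.167 = 1.20464
Power-density ratio: P_B/P_A = (V_B/V_A)³ = (1.20464)³ = 1.74811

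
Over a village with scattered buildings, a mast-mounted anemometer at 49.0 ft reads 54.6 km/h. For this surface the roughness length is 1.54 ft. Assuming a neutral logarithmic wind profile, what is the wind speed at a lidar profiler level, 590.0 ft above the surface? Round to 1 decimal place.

93.9 km/h

Log law: V(z) ∝ ln(z/z₀), so V₂/V₁ = ln(z₂/z₀) / ln(z₁/z₀).
ln(590.0/1.54) = 5.9483, ln(49.0/1.54) = 3.4600
V₂ = 54.6 × 5.9483/3.4600 = 54.6 × 1.7192 = 93.8658 km/h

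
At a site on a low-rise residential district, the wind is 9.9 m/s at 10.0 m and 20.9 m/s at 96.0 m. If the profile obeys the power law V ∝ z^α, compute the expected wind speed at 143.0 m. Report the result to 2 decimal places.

First find α: α = ln(V₂/V₁)/ln(z₂/z₁) = ln(20.9/9.9)/ln(96.0/10.0) = 0.74721/2.26176 = 0.3304
Extrapolate from 96.0 m to 143.0 m: V₃ = 20.9 × (143.0/96.0)^0.3304 = 20.9 × 1.1407 = 23.8408 m/s

23.84 m/s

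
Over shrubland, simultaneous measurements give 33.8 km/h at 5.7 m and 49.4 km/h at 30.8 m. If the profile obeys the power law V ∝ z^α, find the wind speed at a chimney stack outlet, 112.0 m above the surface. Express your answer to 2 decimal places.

First find α: α = ln(V₂/V₁)/ln(z₂/z₁) = ln(49.4/33.8)/ln(30.8/5.7) = 0.37949/1.68705 = 0.2249
Extrapolate from 30.8 m to 112.0 m: V₃ = 49.4 × (112.0/30.8)^0.2249 = 49.4 × 1.3370 = 66.0458 km/h

66.05 km/h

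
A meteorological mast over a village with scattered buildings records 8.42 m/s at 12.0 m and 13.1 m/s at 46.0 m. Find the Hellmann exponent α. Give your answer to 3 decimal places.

α ≈ 0.329

Power law: V₂/V₁ = (z₂/z₁)^α ⇒ α = ln(V₂/V₁) / ln(z₂/z₁)
α = ln(13.1/8.42) / ln(46.0/12.0) = ln(1.5558) / ln(3.8333)
  = 0.44200 / 1.34373 = 0.32894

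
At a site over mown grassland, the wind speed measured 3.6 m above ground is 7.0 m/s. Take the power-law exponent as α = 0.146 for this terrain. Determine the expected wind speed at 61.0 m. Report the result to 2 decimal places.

Power-law profile: V₂ = V₁ · (z₂/z₁)^α
V₂ = 7.0 × (61.0/3.6)^0.146 = 7.0 × (16.9444)^0.146
    = 7.0 × 1.5116 = 10.5812 m/s

10.58 m/s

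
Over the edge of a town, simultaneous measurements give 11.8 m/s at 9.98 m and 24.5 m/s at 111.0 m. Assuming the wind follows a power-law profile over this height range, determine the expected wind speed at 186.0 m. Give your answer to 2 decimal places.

28.65 m/s

First find α: α = ln(V₂/V₁)/ln(z₂/z₁) = ln(24.5/11.8)/ln(111.0/9.98) = 0.73057/2.40895 = 0.3033
Extrapolate from 111.0 m to 186.0 m: V₃ = 24.5 × (186.0/111.0)^0.3033 = 24.5 × 1.1695 = 28.6522 m/s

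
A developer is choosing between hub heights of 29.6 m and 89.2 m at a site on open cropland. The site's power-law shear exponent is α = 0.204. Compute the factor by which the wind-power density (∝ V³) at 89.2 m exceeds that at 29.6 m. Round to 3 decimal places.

1.964

Speed ratio: V_B/V_A = (z_B/z_A)^α = (89.2/29.6)^0.204 = (3.0135)^0.204 = 1.25236
Power-density ratio: P_B/P_A = (V_B/V_A)³ = (1.25236)³ = 1.96423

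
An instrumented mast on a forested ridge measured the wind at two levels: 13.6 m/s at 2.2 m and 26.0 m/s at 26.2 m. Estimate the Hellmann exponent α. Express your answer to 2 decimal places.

Power law: V₂/V₁ = (z₂/z₁)^α ⇒ α = ln(V₂/V₁) / ln(z₂/z₁)
α = ln(26.0/13.6) / ln(26.2/2.2) = ln(1.9118) / ln(11.9091)
  = 0.64803 / 2.47730 = 0.26159

α ≈ 0.26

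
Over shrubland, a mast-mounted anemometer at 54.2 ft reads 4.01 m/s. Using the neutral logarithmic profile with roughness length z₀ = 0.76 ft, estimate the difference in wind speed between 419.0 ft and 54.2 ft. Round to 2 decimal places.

1.92 m/s

Log law: V₂ = V₁ · ln(z₂/z₀)/ln(z₁/z₀) = 4.01 × 6.3123/4.2671 = 5.9320 m/s
ΔV = 5.9320 − 4.01 = 1.9220 m/s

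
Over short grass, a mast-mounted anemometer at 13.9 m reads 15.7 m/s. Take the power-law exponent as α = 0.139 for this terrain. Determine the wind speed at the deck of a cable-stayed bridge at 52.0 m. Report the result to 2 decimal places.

18.86 m/s

Power-law profile: V₂ = V₁ · (z₂/z₁)^α
V₂ = 15.7 × (52.0/13.9)^0.139 = 15.7 × (3.7410)^0.139
    = 15.7 × 1.2013 = 18.8601 m/s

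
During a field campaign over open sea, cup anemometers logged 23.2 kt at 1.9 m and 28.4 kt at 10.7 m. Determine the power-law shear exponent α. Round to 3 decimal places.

Power law: V₂/V₁ = (z₂/z₁)^α ⇒ α = ln(V₂/V₁) / ln(z₂/z₁)
α = ln(28.4/23.2) / ln(10.7/1.9) = ln(1.2241) / ln(5.6316)
  = 0.20224 / 1.72839 = 0.11701

α ≈ 0.117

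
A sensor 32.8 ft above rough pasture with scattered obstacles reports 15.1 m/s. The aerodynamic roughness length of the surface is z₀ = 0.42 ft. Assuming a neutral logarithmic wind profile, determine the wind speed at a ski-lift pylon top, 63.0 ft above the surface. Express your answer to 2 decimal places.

Log law: V(z) ∝ ln(z/z₀), so V₂/V₁ = ln(z₂/z₀) / ln(z₁/z₀).
ln(63.0/0.42) = 5.0106, ln(32.8/0.42) = 4.3579
V₂ = 15.1 × 5.0106/4.3579 = 15.1 × 1.1498 = 17.3616 m/s

17.36 m/s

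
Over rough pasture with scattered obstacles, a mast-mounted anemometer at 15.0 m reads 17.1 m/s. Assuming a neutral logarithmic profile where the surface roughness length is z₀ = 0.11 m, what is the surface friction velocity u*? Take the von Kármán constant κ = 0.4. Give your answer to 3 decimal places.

u* ≈ 1.392 m/s

Log law: V(z) = (u*/κ) · ln(z/z₀) ⇒ u* = κ · V / ln(z/z₀)
u* = 0.4 × 17.1 / ln(15.0/0.11) = 0.4 × 17.1 / 4.9153
   = 6.8400 / 4.9153 = 1.3916 m/s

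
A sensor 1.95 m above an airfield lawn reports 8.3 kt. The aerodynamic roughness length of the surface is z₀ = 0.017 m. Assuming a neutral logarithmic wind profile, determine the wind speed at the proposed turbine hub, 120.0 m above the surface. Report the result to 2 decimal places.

Log law: V(z) ∝ ln(z/z₀), so V₂/V₁ = ln(z₂/z₀) / ln(z₁/z₀).
ln(120.0/0.017) = 8.8620, ln(1.95/0.017) = 4.7424
V₂ = 8.3 × 8.8620/4.7424 = 8.3 × 1.8687 = 15.5101 kt

15.51 kt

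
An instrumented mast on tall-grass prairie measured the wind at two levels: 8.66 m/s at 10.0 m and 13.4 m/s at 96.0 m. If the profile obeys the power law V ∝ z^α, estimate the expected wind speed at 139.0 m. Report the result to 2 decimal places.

14.39 m/s

First find α: α = ln(V₂/V₁)/ln(z₂/z₁) = ln(13.4/8.66)/ln(96.0/10.0) = 0.43654/2.26176 = 0.1930
Extrapolate from 96.0 m to 139.0 m: V₃ = 13.4 × (139.0/96.0)^0.1930 = 13.4 × 1.0741 = 14.3923 m/s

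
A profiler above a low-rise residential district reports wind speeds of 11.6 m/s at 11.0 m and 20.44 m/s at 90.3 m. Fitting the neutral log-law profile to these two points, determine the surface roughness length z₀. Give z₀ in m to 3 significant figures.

z₀ ≈ 0.694 m

Log law: V(z) ∝ ln(z/z₀). With r = V₁/V₂ = 11.6/20.44 = 0.56751,
r · ln(z₂/z₀) = ln(z₁/z₀) ⇒ ln z₀ = (ln z₁ − r·ln z₂)/(1 − r)
ln z₀ = (2.39790 − 0.56751×4.50314) / 0.43249 = -0.3646
z₀ = exp(-0.3646) = 0.6944 m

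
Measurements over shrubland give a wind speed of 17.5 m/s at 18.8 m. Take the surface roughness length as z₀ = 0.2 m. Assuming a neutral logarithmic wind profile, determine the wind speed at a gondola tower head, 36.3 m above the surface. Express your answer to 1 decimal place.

20.0 m/s

Log law: V(z) ∝ ln(z/z₀), so V₂/V₁ = ln(z₂/z₀) / ln(z₁/z₀).
ln(36.3/0.2) = 5.2013, ln(18.8/0.2) = 4.5433
V₂ = 17.5 × 5.2013/4.5433 = 17.5 × 1.1448 = 20.0344 m/s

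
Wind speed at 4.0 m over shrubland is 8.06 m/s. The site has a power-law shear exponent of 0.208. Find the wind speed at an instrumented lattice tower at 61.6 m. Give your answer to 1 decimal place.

14.2 m/s

Power-law profile: V₂ = V₁ · (z₂/z₁)^α
V₂ = 8.06 × (61.6/4.0)^0.208 = 8.06 × (15.4000)^0.208
    = 8.06 × 1.7661 = 14.2344 m/s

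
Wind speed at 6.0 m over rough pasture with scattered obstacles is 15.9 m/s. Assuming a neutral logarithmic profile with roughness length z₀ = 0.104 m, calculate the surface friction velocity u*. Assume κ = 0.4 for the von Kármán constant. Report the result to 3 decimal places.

u* ≈ 1.568 m/s

Log law: V(z) = (u*/κ) · ln(z/z₀) ⇒ u* = κ · V / ln(z/z₀)
u* = 0.4 × 15.9 / ln(6.0/0.104) = 0.4 × 15.9 / 4.0551
   = 6.3600 / 4.0551 = 1.5684 m/s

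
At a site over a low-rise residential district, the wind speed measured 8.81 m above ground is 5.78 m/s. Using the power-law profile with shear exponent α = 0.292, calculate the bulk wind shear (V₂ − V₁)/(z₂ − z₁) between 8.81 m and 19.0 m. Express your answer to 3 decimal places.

0.143 m/s/m

Power law: V₂ = V₁ · (z₂/z₁)^α = 5.78 × (2.1566)^0.292 = 7.2342 m/s
ΔV/Δz = (7.2342 − 5.78)/(19.0 − 8.81) = 1.4542/10.1900 = 0.14271 m/s/m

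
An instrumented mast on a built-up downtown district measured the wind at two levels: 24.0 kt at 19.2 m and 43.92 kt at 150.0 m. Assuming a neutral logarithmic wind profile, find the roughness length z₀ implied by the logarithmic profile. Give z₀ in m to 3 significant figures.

z₀ ≈ 1.61 m

Log law: V(z) ∝ ln(z/z₀). With r = V₁/V₂ = 24.0/43.92 = 0.54645,
r · ln(z₂/z₀) = ln(z₁/z₀) ⇒ ln z₀ = (ln z₁ − r·ln z₂)/(1 − r)
ln z₀ = (2.95491 − 0.54645×5.01064) / 0.45355 = 0.4781
z₀ = exp(0.4781) = 1.613 m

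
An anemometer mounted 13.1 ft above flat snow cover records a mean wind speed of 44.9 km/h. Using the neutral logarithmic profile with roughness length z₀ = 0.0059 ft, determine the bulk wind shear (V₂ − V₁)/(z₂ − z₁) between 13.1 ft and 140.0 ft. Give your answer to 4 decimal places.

0.1088 km/h/ft

Log law: V₂ = V₁ · ln(z₂/z₀)/ln(z₁/z₀) = 44.9 × 10.0744/7.7054 = 58.7045 km/h
ΔV/Δz = (58.7045 − 44.9)/(140.0 − 13.1) = 13.8045/126.9000 = 0.10878 km/h/ft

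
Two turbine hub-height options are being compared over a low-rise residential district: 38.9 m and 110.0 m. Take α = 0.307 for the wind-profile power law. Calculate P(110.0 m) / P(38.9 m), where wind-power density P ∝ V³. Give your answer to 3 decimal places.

Speed ratio: V_B/V_A = (z_B/z_A)^α = (110.0/38.9)^0.307 = (2.8278)^0.307 = 1.37592
Power-density ratio: P_B/P_A = (V_B/V_A)³ = (1.37592)³ = 2.60483

2.605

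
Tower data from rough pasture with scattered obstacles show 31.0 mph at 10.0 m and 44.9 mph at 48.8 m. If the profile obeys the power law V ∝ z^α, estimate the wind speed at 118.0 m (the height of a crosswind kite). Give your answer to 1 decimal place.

First find α: α = ln(V₂/V₁)/ln(z₂/z₁) = ln(44.9/31.0)/ln(48.8/10.0) = 0.37045/1.58515 = 0.2337
Extrapolate from 48.8 m to 118.0 m: V₃ = 44.9 × (118.0/48.8)^0.2337 = 44.9 × 1.2292 = 55.1902 mph

55.2 mph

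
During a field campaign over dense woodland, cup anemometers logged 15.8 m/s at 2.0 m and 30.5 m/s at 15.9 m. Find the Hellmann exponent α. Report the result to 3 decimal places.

α ≈ 0.317

Power law: V₂/V₁ = (z₂/z₁)^α ⇒ α = ln(V₂/V₁) / ln(z₂/z₁)
α = ln(30.5/15.8) / ln(15.9/2.0) = ln(1.9304) / ln(7.9500)
  = 0.65772 / 2.07317 = 0.31725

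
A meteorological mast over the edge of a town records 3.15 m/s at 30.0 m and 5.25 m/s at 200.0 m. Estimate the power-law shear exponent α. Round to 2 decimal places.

α ≈ 0.27

Power law: V₂/V₁ = (z₂/z₁)^α ⇒ α = ln(V₂/V₁) / ln(z₂/z₁)
α = ln(5.25/3.15) / ln(200.0/30.0) = ln(1.6667) / ln(6.6667)
  = 0.51083 / 1.89712 = 0.26926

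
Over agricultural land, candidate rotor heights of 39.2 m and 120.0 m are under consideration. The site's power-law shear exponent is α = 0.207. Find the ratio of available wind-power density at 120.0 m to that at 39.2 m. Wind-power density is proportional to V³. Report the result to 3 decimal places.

2.003

Speed ratio: V_B/V_A = (z_B/z_A)^α = (120.0/39.2)^0.207 = (3.0612)^0.207 = 1.26061
Power-density ratio: P_B/P_A = (V_B/V_A)³ = (1.26061)³ = 2.00328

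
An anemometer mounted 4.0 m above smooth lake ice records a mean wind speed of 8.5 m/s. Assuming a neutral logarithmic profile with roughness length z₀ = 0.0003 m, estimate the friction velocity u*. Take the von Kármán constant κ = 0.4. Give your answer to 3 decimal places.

u* ≈ 0.358 m/s

Log law: V(z) = (u*/κ) · ln(z/z₀) ⇒ u* = κ · V / ln(z/z₀)
u* = 0.4 × 8.5 / ln(4.0/0.0003) = 0.4 × 8.5 / 9.4980
   = 3.4000 / 9.4980 = 0.3580 m/s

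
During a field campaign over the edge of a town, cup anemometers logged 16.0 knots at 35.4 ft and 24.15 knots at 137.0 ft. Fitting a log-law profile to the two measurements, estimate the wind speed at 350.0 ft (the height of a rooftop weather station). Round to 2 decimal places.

29.80 knots

Log law: V ∝ ln(z/z₀). From the pair, with r = V₁/V₂ = 0.66253,
ln z₀ = (ln z₁ − r·ln z₂)/(1 − r) = (3.5667 − 0.66253×4.9200)/0.33747 = 0.9100 → z₀ = 2.484 ft
V₃ = V₁ · ln(z₃/z₀)/ln(z₁/z₀) = 16.0 × 4.9479/2.6567 = 29.7988 knots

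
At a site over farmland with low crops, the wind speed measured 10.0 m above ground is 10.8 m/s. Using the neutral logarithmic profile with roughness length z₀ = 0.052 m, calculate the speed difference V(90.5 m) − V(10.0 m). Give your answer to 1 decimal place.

4.5 m/s

Log law: V₂ = V₁ · ln(z₂/z₀)/ln(z₁/z₀) = 10.8 × 7.4619/5.2591 = 15.3236 m/s
ΔV = 15.3236 − 10.8 = 4.5236 m/s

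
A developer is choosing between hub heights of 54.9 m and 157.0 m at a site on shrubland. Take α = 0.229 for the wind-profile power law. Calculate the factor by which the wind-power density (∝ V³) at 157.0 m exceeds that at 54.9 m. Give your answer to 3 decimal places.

Speed ratio: V_B/V_A = (z_B/z_A)^α = (157.0/54.9)^0.229 = (2.8597)^0.229 = 1.27203
Power-density ratio: P_B/P_A = (V_B/V_A)³ = (1.27203)³ = 2.05824

2.058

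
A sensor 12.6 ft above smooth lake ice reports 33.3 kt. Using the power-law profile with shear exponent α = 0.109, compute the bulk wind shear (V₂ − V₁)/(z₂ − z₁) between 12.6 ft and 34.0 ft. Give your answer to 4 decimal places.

Power law: V₂ = V₁ · (z₂/z₁)^α = 33.3 × (2.6984)^0.109 = 37.1052 kt
ΔV/Δz = (37.1052 − 33.3)/(34.0 − 12.6) = 3.8052/21.4000 = 0.17781 kt/ft

0.1778 kt/ft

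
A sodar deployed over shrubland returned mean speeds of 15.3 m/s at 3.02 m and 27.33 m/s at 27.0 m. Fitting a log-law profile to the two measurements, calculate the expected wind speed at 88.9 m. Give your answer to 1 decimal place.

Log law: V ∝ ln(z/z₀). From the pair, with r = V₁/V₂ = 0.55982,
ln z₀ = (ln z₁ − r·ln z₂)/(1 − r) = (1.1053 − 0.55982×3.2958)/0.44018 = -1.6808 → z₀ = 0.1862 m
V₃ = V₁ · ln(z₃/z₀)/ln(z₁/z₀) = 15.3 × 6.1683/2.7860 = 33.8743 m/s

33.9 m/s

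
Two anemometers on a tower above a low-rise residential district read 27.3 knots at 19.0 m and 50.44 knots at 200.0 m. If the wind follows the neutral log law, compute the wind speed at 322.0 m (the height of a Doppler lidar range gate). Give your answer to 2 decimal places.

Log law: V ∝ ln(z/z₀). From the pair, with r = V₁/V₂ = 0.54124,
ln z₀ = (ln z₁ − r·ln z₂)/(1 − r) = (2.9444 − 0.54124×5.2983)/0.45876 = 0.1674 → z₀ = 1.182 m
V₃ = V₁ · ln(z₃/z₀)/ln(z₁/z₀) = 27.3 × 5.6072/2.7770 = 55.1217 knots

55.12 knots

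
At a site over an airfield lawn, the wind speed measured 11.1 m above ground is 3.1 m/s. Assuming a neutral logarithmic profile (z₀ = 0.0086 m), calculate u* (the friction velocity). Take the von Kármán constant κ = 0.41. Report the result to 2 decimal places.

u* ≈ 0.18 m/s

Log law: V(z) = (u*/κ) · ln(z/z₀) ⇒ u* = κ · V / ln(z/z₀)
u* = 0.41 × 3.1 / ln(11.1/0.0086) = 0.41 × 3.1 / 7.1629
   = 1.2710 / 7.1629 = 0.1774 m/s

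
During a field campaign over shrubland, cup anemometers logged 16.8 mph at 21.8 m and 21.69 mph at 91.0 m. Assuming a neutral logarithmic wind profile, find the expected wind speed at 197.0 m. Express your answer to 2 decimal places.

24.33 mph

Log law: V ∝ ln(z/z₀). From the pair, with r = V₁/V₂ = 0.77455,
ln z₀ = (ln z₁ − r·ln z₂)/(1 − r) = (3.0819 − 0.77455×4.5109)/0.22545 = -1.8274 → z₀ = 0.1608 m
V₃ = V₁ · ln(z₃/z₀)/ln(z₁/z₀) = 16.8 × 7.1106/4.9093 = 24.3330 mph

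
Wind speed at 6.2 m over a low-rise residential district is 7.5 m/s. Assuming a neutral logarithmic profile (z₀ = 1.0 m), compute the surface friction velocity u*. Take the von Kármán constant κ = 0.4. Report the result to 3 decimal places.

u* ≈ 1.644 m/s

Log law: V(z) = (u*/κ) · ln(z/z₀) ⇒ u* = κ · V / ln(z/z₀)
u* = 0.4 × 7.5 / ln(6.2/1.0) = 0.4 × 7.5 / 1.8245
   = 3.0000 / 1.8245 = 1.6442 m/s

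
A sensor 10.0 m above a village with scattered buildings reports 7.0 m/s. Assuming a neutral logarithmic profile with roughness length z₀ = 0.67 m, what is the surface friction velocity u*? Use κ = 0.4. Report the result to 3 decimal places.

Log law: V(z) = (u*/κ) · ln(z/z₀) ⇒ u* = κ · V / ln(z/z₀)
u* = 0.4 × 7.0 / ln(10.0/0.67) = 0.4 × 7.0 / 2.7031
   = 2.8000 / 2.7031 = 1.0359 m/s

u* ≈ 1.036 m/s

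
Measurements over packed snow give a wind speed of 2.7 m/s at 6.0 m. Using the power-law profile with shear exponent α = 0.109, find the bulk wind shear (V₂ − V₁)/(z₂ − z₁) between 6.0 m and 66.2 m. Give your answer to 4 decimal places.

Power law: V₂ = V₁ · (z₂/z₁)^α = 2.7 × (11.0333)^0.109 = 3.5077 m/s
ΔV/Δz = (3.5077 − 2.7)/(66.2 − 6.0) = 0.8077/60.2000 = 0.01342 m/s/m

0.0134 m/s/m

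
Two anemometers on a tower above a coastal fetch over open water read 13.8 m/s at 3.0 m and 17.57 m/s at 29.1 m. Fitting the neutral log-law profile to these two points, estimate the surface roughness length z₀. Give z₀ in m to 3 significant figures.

Log law: V(z) ∝ ln(z/z₀). With r = V₁/V₂ = 13.8/17.57 = 0.78543,
r · ln(z₂/z₀) = ln(z₁/z₀) ⇒ ln z₀ = (ln z₁ − r·ln z₂)/(1 − r)
ln z₀ = (1.09861 − 0.78543×3.37074) / 0.21457 = -7.2185
z₀ = exp(-7.2185) = 0.0007329 m

z₀ ≈ 0.000733 m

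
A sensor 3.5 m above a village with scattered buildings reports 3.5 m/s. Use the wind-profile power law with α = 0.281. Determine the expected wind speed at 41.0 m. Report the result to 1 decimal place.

7.0 m/s

Power-law profile: V₂ = V₁ · (z₂/z₁)^α
V₂ = 3.5 × (41.0/3.5)^0.281 = 3.5 × (11.7143)^0.281
    = 3.5 × 1.9967 = 6.9884 m/s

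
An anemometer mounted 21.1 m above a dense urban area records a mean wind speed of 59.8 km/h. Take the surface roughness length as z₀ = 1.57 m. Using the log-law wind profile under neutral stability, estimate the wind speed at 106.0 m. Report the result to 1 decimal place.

97.0 km/h

Log law: V(z) ∝ ln(z/z₀), so V₂/V₁ = ln(z₂/z₀) / ln(z₁/z₀).
ln(106.0/1.57) = 4.2124, ln(21.1/1.57) = 2.5982
V₂ = 59.8 × 4.2124/2.5982 = 59.8 × 1.6213 = 96.9516 km/h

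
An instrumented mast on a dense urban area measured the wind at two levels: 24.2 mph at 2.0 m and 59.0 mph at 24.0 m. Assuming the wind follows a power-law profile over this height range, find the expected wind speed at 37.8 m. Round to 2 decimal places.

69.44 mph

First find α: α = ln(V₂/V₁)/ln(z₂/z₁) = ln(59.0/24.2)/ln(24.0/2.0) = 0.89118/2.48491 = 0.3586
Extrapolate from 24.0 m to 37.8 m: V₃ = 59.0 × (37.8/24.0)^0.3586 = 59.0 × 1.1769 = 69.4392 mph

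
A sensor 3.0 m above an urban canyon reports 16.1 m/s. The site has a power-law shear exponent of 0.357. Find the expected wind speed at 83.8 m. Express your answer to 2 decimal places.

Power-law profile: V₂ = V₁ · (z₂/z₁)^α
V₂ = 16.1 × (83.8/3.0)^0.357 = 16.1 × (27.9333)^0.357
    = 16.1 × 3.2830 = 52.8557 m/s

52.86 m/s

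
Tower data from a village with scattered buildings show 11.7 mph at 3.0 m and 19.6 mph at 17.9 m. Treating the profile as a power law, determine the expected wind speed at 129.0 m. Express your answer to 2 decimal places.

First find α: α = ln(V₂/V₁)/ln(z₂/z₁) = ln(19.6/11.7)/ln(17.9/3.0) = 0.51594/1.78619 = 0.2889
Extrapolate from 17.9 m to 129.0 m: V₃ = 19.6 × (129.0/17.9)^0.2889 = 19.6 × 1.7691 = 34.6748 mph

34.67 mph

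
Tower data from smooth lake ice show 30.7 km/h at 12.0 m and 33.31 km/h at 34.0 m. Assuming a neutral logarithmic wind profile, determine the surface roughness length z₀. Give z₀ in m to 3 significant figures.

z₀ ≈ 0.0000574 m

Log law: V(z) ∝ ln(z/z₀). With r = V₁/V₂ = 30.7/33.31 = 0.92165,
r · ln(z₂/z₀) = ln(z₁/z₀) ⇒ ln z₀ = (ln z₁ − r·ln z₂)/(1 − r)
ln z₀ = (2.48491 − 0.92165×3.52636) / 0.07835 = -9.7651
z₀ = exp(-9.7651) = 0.00005742 m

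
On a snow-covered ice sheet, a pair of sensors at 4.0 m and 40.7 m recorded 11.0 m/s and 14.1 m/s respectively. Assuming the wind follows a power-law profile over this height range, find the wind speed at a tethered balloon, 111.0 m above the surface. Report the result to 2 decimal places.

15.70 m/s

First find α: α = ln(V₂/V₁)/ln(z₂/z₁) = ln(14.1/11.0)/ln(40.7/4.0) = 0.24828/2.31993 = 0.1070
Extrapolate from 40.7 m to 111.0 m: V₃ = 14.1 × (111.0/40.7)^0.1070 = 14.1 × 1.1133 = 15.6982 m/s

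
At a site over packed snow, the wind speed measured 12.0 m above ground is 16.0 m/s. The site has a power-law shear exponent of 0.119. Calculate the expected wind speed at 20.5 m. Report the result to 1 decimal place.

Power-law profile: V₂ = V₁ · (z₂/z₁)^α
V₂ = 16.0 × (20.5/12.0)^0.119 = 16.0 × (1.7083)^0.119
    = 16.0 × 1.0658 = 17.0528 m/s

17.1 m/s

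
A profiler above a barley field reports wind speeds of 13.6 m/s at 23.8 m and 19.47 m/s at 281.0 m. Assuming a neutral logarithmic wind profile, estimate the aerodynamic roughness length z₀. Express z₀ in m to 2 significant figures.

Log law: V(z) ∝ ln(z/z₀). With r = V₁/V₂ = 13.6/19.47 = 0.69851,
r · ln(z₂/z₀) = ln(z₁/z₀) ⇒ ln z₀ = (ln z₁ − r·ln z₂)/(1 − r)
ln z₀ = (3.16969 − 0.69851×5.63835) / 0.30149 = -2.5499
z₀ = exp(-2.5499) = 0.07809 m

z₀ ≈ 0.078 m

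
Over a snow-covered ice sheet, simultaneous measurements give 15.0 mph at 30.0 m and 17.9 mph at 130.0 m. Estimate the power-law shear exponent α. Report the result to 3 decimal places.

α ≈ 0.121

Power law: V₂/V₁ = (z₂/z₁)^α ⇒ α = ln(V₂/V₁) / ln(z₂/z₁)
α = ln(17.9/15.0) / ln(130.0/30.0) = ln(1.1933) / ln(4.3333)
  = 0.17675 / 1.46634 = 0.12054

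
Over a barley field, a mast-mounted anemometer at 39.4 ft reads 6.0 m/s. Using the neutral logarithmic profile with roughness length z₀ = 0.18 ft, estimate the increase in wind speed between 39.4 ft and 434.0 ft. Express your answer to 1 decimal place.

Log law: V₂ = V₁ · ln(z₂/z₀)/ln(z₁/z₀) = 6.0 × 7.7878/5.3886 = 8.6715 m/s
ΔV = 8.6715 − 6.0 = 2.6715 m/s

2.7 m/s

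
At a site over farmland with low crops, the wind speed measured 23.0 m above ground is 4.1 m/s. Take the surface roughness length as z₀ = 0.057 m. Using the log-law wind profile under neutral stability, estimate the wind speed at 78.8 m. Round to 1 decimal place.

4.9 m/s

Log law: V(z) ∝ ln(z/z₀), so V₂/V₁ = ln(z₂/z₀) / ln(z₁/z₀).
ln(78.8/0.057) = 7.2316, ln(23.0/0.057) = 6.0002
V₂ = 4.1 × 7.2316/6.0002 = 4.1 × 1.2052 = 4.9414 m/s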